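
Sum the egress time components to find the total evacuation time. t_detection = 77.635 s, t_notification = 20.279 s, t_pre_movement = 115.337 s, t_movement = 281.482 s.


Total = 77.635 + 20.279 + 115.337 + 281.482 = 494.733 s

494.733 s


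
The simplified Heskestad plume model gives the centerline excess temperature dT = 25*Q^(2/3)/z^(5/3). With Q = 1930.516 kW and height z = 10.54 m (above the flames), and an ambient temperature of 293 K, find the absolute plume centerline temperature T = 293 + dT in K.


Q^(2/3) = 155.04
z^(5/3) = 50.668
dT = 25 * 155.04 / 50.668 = 76.499 K
T = 293 + 76.499 = 369.50 K

369.50 K


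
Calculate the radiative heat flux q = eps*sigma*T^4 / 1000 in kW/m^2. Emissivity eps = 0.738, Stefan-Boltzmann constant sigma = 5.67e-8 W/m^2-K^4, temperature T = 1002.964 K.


T^4 = 1.0119e+12
q = 0.738 * 5.67e-8 * 1.0119e+12 / 1000 = 42.343 kW/m^2

42.343 kW/m^2


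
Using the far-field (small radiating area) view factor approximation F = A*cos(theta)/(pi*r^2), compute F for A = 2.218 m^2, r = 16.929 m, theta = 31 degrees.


cos(31 deg) = 0.85717
pi*r^2 = 900.35
F = 2.218 * 0.85717 / 900.35 = 0.0021116

0.0021116


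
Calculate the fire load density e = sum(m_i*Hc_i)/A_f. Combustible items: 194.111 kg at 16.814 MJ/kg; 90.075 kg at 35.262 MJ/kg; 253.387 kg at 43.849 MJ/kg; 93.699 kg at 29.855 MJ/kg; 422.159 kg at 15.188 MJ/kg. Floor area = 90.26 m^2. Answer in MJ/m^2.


Total energy = 194.111*16.814 + 90.075*35.262 + 253.387*43.849 + 93.699*29.855 + 422.159*15.188
= 3263.782 + 3176.225 + 11110.77 + 2797.384 + 6411.751
= 26759.91 MJ
e = 26759.91 / 90.26 = 296.48 MJ/m^2

296.48 MJ/m^2


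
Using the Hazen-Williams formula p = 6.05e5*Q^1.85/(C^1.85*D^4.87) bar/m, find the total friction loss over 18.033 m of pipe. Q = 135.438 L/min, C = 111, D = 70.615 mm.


Q^1.85 = 8784.6
C^1.85 = 6079.2
D^4.87 = 1.0096e+09
p/m = 0.00086596 bar/m
p_total = 0.00086596 * 18.033 = 0.015616 bar

0.015616 bar


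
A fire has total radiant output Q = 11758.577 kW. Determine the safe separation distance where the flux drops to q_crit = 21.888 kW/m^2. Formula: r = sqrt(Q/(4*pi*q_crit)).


4*pi*q_crit = 275.05
Q/(4*pi*q_crit) = 42.750
r = sqrt(42.750) = 6.5384 m

6.5384 m


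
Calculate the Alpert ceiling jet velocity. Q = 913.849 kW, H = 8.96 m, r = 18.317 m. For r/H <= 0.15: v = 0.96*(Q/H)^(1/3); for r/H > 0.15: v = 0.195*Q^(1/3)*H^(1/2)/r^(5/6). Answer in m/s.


r/H = 18.317 / 8.96 = 2.0443
r/H > 0.15, so v = 0.195*Q^(1/3)*H^(1/2)/r^(5/6)
Q^(1/3) = 9.7042
H^(1/2) = 2.9933
r^(5/6) = 11.282
v = 0.195 * 9.7042 * 2.9933 / 11.282 = 0.50207 m/s

0.50207 m/s


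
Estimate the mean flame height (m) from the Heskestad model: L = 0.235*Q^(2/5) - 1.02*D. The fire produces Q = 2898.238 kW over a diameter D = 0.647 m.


Q^(2/5) = 24.258
0.235 * Q^(2/5) = 5.7006
1.02 * D = 0.65994
L = 5.0407 m

5.0407 m


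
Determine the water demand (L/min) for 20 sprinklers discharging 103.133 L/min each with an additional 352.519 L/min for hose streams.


Sprinkler demand = 20 * 103.133 = 2062.66 L/min
Total = 2062.66 + 352.519 = 2415.179 L/min

2415.179 L/min


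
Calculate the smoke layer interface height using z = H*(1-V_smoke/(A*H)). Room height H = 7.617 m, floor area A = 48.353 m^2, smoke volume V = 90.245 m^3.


V/(A*H) = 0.24503
1 - 0.24503 = 0.75497
z = 7.617 * 0.75497 = 5.7506 m

5.7506 m


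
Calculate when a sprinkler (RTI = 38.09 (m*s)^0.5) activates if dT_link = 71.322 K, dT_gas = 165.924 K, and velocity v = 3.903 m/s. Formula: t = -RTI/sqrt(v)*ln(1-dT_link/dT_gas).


dT_link/dT_gas = 0.42985
ln(1 - 0.42985) = -0.56185
t = -38.09 / sqrt(3.903) * -0.56185 = 10.833 s

10.833 s


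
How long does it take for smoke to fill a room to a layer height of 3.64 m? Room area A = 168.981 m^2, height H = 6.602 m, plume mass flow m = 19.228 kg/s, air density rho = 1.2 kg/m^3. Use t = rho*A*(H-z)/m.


H - z = 2.962 m
t = 1.2 * 168.981 * 2.962 / 19.228 = 31.237 s

31.237 s


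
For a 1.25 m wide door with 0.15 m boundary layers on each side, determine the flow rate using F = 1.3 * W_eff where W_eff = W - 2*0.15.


W_eff = 1.25 - 0.30 = 0.95 m
F = 1.3 * 0.95 = 1.235 persons/s

1.235 persons/s


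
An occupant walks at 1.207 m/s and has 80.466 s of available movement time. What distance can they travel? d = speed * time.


d = 1.207 * 80.466 = 97.122 m

97.122 m


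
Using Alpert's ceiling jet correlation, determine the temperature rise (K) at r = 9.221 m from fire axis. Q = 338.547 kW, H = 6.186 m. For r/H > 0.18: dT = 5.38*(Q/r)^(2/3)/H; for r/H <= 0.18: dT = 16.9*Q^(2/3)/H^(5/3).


r/H = 9.221 / 6.186 = 1.4906
r/H > 0.18, so dT = 5.38*(Q/r)^(2/3)/H
Q/r = 36.715
(Q/r)^(2/3) = 11.047
dT = 5.38 * 11.047 / 6.186 = 9.6073 K

9.6073 K


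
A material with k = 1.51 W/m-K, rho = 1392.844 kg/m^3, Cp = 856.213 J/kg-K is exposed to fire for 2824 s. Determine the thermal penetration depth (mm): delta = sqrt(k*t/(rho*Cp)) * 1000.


alpha = 1.51 / (1392.844 * 856.213) = 1.2662e-06 m^2/s
alpha * t = 0.0035757
delta = sqrt(0.0035757) * 1000 = 59.797 mm

59.797 mm


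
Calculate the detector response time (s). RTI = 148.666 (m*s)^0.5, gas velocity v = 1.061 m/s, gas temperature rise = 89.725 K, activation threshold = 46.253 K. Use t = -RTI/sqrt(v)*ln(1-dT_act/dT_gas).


dT_act/dT_gas = 0.51550
ln(1 - 0.51550) = -0.72463
t = -148.666 / sqrt(1.061) * -0.72463 = 104.59 s

104.59 s


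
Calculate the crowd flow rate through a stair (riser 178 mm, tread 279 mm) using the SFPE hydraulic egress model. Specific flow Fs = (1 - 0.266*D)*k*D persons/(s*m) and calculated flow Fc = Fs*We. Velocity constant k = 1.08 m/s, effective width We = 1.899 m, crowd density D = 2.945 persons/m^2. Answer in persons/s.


1 - 0.266*D = 1 - 0.266*2.945 = 0.21663
Fs = 0.21663 * 1.08 * 2.945 = 0.68901 persons/(s*m)
Fc = 0.68901 * 1.899 = 1.3084 persons/s

1.3084 persons/s


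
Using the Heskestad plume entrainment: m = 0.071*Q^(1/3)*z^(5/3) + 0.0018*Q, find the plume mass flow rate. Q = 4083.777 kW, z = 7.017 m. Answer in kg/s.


Q^(1/3) = 15.984
z^(5/3) = 25.719
First term = 0.071 * 15.984 * 25.719 = 29.188
Second term = 0.0018 * 4083.777 = 7.3508
m = 36.538 kg/s

36.538 kg/s


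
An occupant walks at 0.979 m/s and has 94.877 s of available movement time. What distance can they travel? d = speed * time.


d = 0.979 * 94.877 = 92.885 m

92.885 m


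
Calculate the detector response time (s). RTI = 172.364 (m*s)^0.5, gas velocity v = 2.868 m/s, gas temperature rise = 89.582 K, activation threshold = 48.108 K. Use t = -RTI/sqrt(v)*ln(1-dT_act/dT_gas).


dT_act/dT_gas = 0.53703
ln(1 - 0.53703) = -0.77009
t = -172.364 / sqrt(2.868) * -0.77009 = 78.379 s

78.379 s


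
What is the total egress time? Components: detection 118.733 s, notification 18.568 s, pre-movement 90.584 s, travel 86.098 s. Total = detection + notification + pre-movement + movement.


Total = 118.733 + 18.568 + 90.584 + 86.098 = 313.983 s

313.983 s


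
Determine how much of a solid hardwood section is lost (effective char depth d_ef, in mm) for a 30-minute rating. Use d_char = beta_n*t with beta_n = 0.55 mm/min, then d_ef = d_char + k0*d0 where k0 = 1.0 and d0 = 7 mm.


d_char = 0.55 * 30 = 16.5 mm
d_ef = 16.5 + 1.0*7 = 23.5 mm

23.5 mm


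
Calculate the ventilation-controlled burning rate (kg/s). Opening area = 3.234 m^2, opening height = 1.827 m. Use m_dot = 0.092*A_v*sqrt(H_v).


sqrt(H_v) = 1.3517
m_dot = 0.092 * 3.234 * 1.3517 = 0.40216 kg/s

0.40216 kg/s


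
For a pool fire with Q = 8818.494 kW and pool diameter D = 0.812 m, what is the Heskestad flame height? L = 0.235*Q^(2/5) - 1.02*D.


Q^(2/5) = 37.858
0.235 * Q^(2/5) = 8.8966
1.02 * D = 0.82824
L = 8.0684 m

8.0684 m


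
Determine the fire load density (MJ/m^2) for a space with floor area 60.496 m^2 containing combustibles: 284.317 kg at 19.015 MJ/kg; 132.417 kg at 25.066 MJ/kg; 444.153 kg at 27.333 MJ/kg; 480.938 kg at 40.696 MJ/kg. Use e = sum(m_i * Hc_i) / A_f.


Total energy = 284.317*19.015 + 132.417*25.066 + 444.153*27.333 + 480.938*40.696
= 5406.288 + 3319.165 + 12140.03 + 19572.25
= 40437.74 MJ
e = 40437.74 / 60.496 = 668.44 MJ/m^2

668.44 MJ/m^2


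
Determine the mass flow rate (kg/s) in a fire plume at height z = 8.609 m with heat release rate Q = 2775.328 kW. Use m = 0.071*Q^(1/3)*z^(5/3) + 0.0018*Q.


Q^(1/3) = 14.053
z^(5/3) = 36.162
First term = 0.071 * 14.053 * 36.162 = 36.081
Second term = 0.0018 * 2775.328 = 4.9956
m = 41.077 kg/s

41.077 kg/s


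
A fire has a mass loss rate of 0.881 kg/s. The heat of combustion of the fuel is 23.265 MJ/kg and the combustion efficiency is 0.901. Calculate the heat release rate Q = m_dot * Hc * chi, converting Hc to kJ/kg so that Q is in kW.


Hc = 23.265 MJ/kg = 23.265 * 1000 kJ/kg = 23265 kJ/kg
Q = 0.881 kg/s * 23265 kJ/kg * 0.901 = 18467 kW

18467 kW


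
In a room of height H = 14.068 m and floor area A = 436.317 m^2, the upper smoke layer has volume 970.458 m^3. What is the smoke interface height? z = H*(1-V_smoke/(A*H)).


V/(A*H) = 0.15810
1 - 0.15810 = 0.84190
z = 14.068 * 0.84190 = 11.844 m

11.844 m


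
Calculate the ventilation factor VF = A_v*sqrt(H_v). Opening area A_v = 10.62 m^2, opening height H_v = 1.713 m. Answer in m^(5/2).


sqrt(H_v) = 1.3088
VF = 10.62 * 1.3088 = 13.900 m^(5/2)

13.900 m^(5/2)


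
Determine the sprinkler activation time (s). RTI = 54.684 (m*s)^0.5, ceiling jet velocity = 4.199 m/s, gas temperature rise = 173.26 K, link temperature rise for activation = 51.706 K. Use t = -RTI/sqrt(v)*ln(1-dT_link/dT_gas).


dT_link/dT_gas = 0.29843
ln(1 - 0.29843) = -0.35443
t = -54.684 / sqrt(4.199) * -0.35443 = 9.4585 s

9.4585 s


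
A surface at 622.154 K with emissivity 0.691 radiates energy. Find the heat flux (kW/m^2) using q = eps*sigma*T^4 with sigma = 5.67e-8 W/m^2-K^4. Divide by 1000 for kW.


T^4 = 1.4983e+11
q = 0.691 * 5.67e-8 * 1.4983e+11 / 1000 = 5.8702 kW/m^2

5.8702 kW/m^2


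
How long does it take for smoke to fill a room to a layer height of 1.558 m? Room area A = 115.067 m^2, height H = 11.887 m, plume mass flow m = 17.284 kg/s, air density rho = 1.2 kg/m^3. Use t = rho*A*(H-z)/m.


H - z = 10.329 m
t = 1.2 * 115.067 * 10.329 / 17.284 = 82.517 s

82.517 s


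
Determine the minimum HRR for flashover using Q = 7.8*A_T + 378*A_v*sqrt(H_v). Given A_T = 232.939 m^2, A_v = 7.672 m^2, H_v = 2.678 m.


7.8*A_T = 1816.9
sqrt(H_v) = 1.6365
378*A_v*sqrt(H_v) = 4745.8
Q = 1816.9 + 4745.8 = 6562.7 kW

6562.7 kW


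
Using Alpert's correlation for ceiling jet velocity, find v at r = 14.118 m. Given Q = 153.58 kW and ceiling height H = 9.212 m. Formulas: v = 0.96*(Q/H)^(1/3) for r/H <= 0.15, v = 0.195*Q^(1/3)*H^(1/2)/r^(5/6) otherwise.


r/H = 14.118 / 9.212 = 1.5326
r/H > 0.15, so v = 0.195*Q^(1/3)*H^(1/2)/r^(5/6)
Q^(1/3) = 5.3552
H^(1/2) = 3.0351
r^(5/6) = 9.0812
v = 0.195 * 5.3552 * 3.0351 / 9.0812 = 0.34902 m/s

0.34902 m/s


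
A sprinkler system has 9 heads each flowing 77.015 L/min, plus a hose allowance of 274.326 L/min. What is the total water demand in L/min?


Sprinkler demand = 9 * 77.015 = 693.135 L/min
Total = 693.135 + 274.326 = 967.461 L/min

967.461 L/min


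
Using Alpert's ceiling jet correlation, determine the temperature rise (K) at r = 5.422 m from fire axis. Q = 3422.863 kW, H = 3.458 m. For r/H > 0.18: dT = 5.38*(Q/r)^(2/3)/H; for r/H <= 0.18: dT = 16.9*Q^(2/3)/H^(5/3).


r/H = 5.422 / 3.458 = 1.5680
r/H > 0.18, so dT = 5.38*(Q/r)^(2/3)/H
Q/r = 631.29
(Q/r)^(2/3) = 73.590
dT = 5.38 * 73.590 / 3.458 = 114.49 K

114.49 K


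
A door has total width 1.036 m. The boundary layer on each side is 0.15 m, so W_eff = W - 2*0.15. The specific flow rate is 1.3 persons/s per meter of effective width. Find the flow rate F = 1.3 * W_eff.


W_eff = 1.036 - 0.30 = 0.736 m
F = 1.3 * 0.736 = 0.95680 persons/s

0.95680 persons/s


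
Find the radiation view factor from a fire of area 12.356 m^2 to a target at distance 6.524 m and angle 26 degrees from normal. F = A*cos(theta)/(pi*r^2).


cos(26 deg) = 0.89879
pi*r^2 = 133.71
F = 12.356 * 0.89879 / 133.71 = 0.083054

0.083054


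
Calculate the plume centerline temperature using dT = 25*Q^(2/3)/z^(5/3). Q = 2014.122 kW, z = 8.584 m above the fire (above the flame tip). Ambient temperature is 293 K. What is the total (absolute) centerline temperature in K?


Q^(2/3) = 159.49
z^(5/3) = 35.987
dT = 25 * 159.49 / 35.987 = 110.79 K
T = 293 + 110.79 = 403.79 K

403.79 K


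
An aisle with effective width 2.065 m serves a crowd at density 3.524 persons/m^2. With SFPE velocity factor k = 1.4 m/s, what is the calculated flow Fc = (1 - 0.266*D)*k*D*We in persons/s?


1 - 0.266*D = 1 - 0.266*3.524 = 0.062616
Fs = 0.062616 * 1.4 * 3.524 = 0.30892 persons/(s*m)
Fc = 0.30892 * 2.065 = 0.63792 persons/s

0.63792 persons/s


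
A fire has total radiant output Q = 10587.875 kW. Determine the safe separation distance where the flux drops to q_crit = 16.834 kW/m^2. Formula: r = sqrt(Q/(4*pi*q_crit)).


4*pi*q_crit = 211.54
Q/(4*pi*q_crit) = 50.051
r = sqrt(50.051) = 7.0747 m

7.0747 m


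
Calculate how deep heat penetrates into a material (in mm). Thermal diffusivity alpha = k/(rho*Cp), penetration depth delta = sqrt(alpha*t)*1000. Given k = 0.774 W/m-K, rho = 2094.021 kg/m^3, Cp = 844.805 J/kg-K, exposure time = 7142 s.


alpha = 0.774 / (2094.021 * 844.805) = 4.3753e-07 m^2/s
alpha * t = 0.0031248
delta = sqrt(0.0031248) * 1000 = 55.900 mm

55.900 mm


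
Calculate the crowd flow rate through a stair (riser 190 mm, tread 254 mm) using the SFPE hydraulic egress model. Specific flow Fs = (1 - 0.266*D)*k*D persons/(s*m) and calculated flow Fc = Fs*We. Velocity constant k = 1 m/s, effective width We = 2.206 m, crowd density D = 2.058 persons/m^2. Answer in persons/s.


1 - 0.266*D = 1 - 0.266*2.058 = 0.45257
Fs = 0.45257 * 1 * 2.058 = 0.93139 persons/(s*m)
Fc = 0.93139 * 2.206 = 2.0547 persons/s

2.0547 persons/s


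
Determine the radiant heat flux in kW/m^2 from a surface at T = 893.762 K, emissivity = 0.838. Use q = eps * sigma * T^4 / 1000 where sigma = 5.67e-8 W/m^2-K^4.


T^4 = 6.3810e+11
q = 0.838 * 5.67e-8 * 6.3810e+11 / 1000 = 30.319 kW/m^2

30.319 kW/m^2


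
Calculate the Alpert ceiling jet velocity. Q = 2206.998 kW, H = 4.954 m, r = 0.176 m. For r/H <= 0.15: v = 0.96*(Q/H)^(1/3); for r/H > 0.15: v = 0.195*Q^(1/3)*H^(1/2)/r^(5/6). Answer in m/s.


r/H = 0.176 / 4.954 = 0.035527
r/H <= 0.15, so v = 0.96*(Q/H)^(1/3)
Q/H = 445.50
(Q/H)^(1/3) = 7.6375
v = 0.96 * 7.6375 = 7.3320 m/s

7.3320 m/s


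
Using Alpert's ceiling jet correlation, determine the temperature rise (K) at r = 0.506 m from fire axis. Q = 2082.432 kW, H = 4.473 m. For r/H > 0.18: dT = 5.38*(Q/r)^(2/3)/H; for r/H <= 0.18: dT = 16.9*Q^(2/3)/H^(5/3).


r/H = 0.506 / 4.473 = 0.11312
r/H <= 0.18, so dT = 16.9*Q^(2/3)/H^(5/3)
Q^(2/3) = 163.07
H^(5/3) = 12.143
dT = 16.9 * 163.07 / 12.143 = 226.95 K

226.95 K


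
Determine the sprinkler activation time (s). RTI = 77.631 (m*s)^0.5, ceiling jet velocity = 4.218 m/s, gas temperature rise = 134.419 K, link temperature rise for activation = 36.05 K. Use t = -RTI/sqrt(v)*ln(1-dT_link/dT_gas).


dT_link/dT_gas = 0.26819
ln(1 - 0.26819) = -0.31224
t = -77.631 / sqrt(4.218) * -0.31224 = 11.802 s

11.802 s


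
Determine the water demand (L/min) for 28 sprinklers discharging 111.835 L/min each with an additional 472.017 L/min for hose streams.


Sprinkler demand = 28 * 111.835 = 3131.38 L/min
Total = 3131.38 + 472.017 = 3603.397 L/min

3603.397 L/min


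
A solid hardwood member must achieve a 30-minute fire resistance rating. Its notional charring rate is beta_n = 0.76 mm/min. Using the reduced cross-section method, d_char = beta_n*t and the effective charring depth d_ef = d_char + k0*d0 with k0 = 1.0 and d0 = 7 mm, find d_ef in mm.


d_char = 0.76 * 30 = 22.8 mm
d_ef = 22.8 + 1.0*7 = 29.8 mm

29.8 mm


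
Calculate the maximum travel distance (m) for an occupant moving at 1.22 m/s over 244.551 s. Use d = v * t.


d = 1.22 * 244.551 = 298.35 m

298.35 m


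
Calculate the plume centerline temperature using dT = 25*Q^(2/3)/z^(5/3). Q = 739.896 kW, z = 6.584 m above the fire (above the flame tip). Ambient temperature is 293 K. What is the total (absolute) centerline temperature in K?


Q^(2/3) = 81.805
z^(5/3) = 23.129
dT = 25 * 81.805 / 23.129 = 88.424 K
T = 293 + 88.424 = 381.42 K

381.42 K


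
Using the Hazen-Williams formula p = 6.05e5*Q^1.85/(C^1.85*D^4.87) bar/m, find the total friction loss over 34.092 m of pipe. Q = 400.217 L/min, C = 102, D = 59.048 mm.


Q^1.85 = 65200
C^1.85 = 5198.9
D^4.87 = 4.2244e+08
p/m = 0.017961 bar/m
p_total = 0.017961 * 34.092 = 0.61232 bar

0.61232 bar


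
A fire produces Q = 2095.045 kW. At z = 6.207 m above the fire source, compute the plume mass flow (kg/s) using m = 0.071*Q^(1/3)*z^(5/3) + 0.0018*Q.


Q^(1/3) = 12.796
z^(5/3) = 20.964
First term = 0.071 * 12.796 * 20.964 = 19.045
Second term = 0.0018 * 2095.045 = 3.7711
m = 22.817 kg/s

22.817 kg/s


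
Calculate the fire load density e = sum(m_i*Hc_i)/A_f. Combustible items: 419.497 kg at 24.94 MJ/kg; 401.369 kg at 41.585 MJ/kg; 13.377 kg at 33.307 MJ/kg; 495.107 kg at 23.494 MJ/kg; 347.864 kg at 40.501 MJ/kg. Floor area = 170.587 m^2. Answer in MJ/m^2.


Total energy = 419.497*24.94 + 401.369*41.585 + 13.377*33.307 + 495.107*23.494 + 347.864*40.501
= 10462.26 + 16690.93 + 445.5477 + 11632.04 + 14088.84
= 53319.62 MJ
e = 53319.62 / 170.587 = 312.57 MJ/m^2

312.57 MJ/m^2


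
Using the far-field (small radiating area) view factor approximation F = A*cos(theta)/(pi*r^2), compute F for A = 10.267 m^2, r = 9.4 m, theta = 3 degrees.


cos(3 deg) = 0.99863
pi*r^2 = 277.59
F = 10.267 * 0.99863 / 277.59 = 0.036935

0.036935


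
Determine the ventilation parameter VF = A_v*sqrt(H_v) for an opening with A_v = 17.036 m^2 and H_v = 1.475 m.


sqrt(H_v) = 1.2145
VF = 17.036 * 1.2145 = 20.690 m^(5/2)

20.690 m^(5/2)


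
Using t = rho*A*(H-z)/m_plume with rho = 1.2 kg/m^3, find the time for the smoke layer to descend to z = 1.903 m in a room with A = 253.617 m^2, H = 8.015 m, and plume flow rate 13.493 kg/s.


H - z = 6.112 m
t = 1.2 * 253.617 * 6.112 / 13.493 = 137.86 s

137.86 s


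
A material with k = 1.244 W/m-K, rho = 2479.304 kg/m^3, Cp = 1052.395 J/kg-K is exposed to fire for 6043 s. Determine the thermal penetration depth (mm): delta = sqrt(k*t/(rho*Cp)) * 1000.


alpha = 1.244 / (2479.304 * 1052.395) = 4.7677e-07 m^2/s
alpha * t = 0.0028811
delta = sqrt(0.0028811) * 1000 = 53.676 mm

53.676 mm


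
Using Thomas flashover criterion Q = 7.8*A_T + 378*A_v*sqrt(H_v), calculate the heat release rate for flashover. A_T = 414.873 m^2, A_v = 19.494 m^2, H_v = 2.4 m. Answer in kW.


7.8*A_T = 3236.0
sqrt(H_v) = 1.5492
378*A_v*sqrt(H_v) = 11416
Q = 3236.0 + 11416 = 14652 kW

14652 kW


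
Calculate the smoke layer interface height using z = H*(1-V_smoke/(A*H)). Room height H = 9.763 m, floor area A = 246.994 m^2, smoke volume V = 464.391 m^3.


V/(A*H) = 0.19258
1 - 0.19258 = 0.80742
z = 9.763 * 0.80742 = 7.8828 m

7.8828 m


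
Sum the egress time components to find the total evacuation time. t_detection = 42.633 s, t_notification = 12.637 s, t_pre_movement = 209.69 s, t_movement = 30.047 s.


Total = 42.633 + 12.637 + 209.69 + 30.047 = 295.007 s

295.007 s


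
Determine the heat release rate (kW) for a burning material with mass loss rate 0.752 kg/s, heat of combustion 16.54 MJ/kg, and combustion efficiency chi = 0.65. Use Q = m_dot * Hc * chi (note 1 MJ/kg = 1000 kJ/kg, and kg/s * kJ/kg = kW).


Hc = 16.54 MJ/kg = 16.54 * 1000 kJ/kg = 16540 kJ/kg
Q = 0.752 kg/s * 16540 kJ/kg * 0.65 = 8084.752 kW

8084.752 kW


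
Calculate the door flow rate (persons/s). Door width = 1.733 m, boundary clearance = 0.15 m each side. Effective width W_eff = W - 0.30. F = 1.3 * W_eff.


W_eff = 1.733 - 0.30 = 1.433 m
F = 1.3 * 1.433 = 1.8629 persons/s

1.8629 persons/s


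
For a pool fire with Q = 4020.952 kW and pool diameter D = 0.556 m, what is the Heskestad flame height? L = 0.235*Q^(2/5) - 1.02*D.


Q^(2/5) = 27.652
0.235 * Q^(2/5) = 6.4983
1.02 * D = 0.56712
L = 5.9312 m

5.9312 m


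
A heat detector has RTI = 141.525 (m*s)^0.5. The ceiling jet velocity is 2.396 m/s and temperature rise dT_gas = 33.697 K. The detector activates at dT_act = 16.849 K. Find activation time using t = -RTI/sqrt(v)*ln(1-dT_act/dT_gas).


dT_act/dT_gas = 0.50001
ln(1 - 0.50001) = -0.69318
t = -141.525 / sqrt(2.396) * -0.69318 = 63.377 s

63.377 s


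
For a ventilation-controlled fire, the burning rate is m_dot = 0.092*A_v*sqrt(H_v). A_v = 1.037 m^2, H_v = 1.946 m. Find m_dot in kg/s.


sqrt(H_v) = 1.3950
m_dot = 0.092 * 1.037 * 1.3950 = 0.13309 kg/s

0.13309 kg/s


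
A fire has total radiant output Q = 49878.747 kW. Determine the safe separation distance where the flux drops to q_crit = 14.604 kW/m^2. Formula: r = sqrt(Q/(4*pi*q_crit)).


4*pi*q_crit = 183.52
Q/(4*pi*q_crit) = 271.79
r = sqrt(271.79) = 16.486 m

16.486 m


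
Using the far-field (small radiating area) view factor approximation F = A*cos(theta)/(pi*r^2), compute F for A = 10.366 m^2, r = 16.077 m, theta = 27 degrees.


cos(27 deg) = 0.89101
pi*r^2 = 812.01
F = 10.366 * 0.89101 / 812.01 = 0.011374

0.011374


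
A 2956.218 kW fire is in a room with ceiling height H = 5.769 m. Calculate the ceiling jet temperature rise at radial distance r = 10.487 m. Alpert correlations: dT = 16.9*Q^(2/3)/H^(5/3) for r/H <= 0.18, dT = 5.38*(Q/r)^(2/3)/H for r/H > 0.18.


r/H = 10.487 / 5.769 = 1.8178
r/H > 0.18, so dT = 5.38*(Q/r)^(2/3)/H
Q/r = 281.89
(Q/r)^(2/3) = 42.992
dT = 5.38 * 42.992 / 5.769 = 40.093 K

40.093 K


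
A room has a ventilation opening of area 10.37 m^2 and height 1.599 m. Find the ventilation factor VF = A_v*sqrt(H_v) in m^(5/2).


sqrt(H_v) = 1.2645
VF = 10.37 * 1.2645 = 13.113 m^(5/2)

13.113 m^(5/2)


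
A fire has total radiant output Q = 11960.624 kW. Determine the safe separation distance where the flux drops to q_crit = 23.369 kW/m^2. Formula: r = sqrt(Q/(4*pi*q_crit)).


4*pi*q_crit = 293.66
Q/(4*pi*q_crit) = 40.729
r = sqrt(40.729) = 6.3819 m

6.3819 m


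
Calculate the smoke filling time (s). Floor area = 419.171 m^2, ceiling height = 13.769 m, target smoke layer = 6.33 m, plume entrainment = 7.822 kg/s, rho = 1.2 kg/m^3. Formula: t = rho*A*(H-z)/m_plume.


H - z = 7.439 m
t = 1.2 * 419.171 * 7.439 / 7.822 = 478.38 s

478.38 s


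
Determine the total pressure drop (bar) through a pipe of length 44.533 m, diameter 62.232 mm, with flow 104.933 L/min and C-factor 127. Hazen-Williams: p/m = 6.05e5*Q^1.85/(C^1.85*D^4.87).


Q^1.85 = 5478.8
C^1.85 = 7799.0
D^4.87 = 5.4557e+08
p/m = 0.00077904 bar/m
p_total = 0.00077904 * 44.533 = 0.034693 bar

0.034693 bar


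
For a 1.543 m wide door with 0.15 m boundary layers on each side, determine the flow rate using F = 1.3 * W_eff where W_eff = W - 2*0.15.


W_eff = 1.543 - 0.30 = 1.243 m
F = 1.3 * 1.243 = 1.6159 persons/s

1.6159 persons/s


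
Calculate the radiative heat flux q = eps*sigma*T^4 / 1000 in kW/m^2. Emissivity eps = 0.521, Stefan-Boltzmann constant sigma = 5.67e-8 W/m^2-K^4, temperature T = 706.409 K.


T^4 = 2.4901e+11
q = 0.521 * 5.67e-8 * 2.4901e+11 / 1000 = 7.3561 kW/m^2

7.3561 kW/m^2


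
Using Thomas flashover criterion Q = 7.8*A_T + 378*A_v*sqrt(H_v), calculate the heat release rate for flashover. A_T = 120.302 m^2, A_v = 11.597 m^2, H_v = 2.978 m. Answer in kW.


7.8*A_T = 938.36
sqrt(H_v) = 1.7257
378*A_v*sqrt(H_v) = 7564.8
Q = 938.36 + 7564.8 = 8503.2 kW

8503.2 kW


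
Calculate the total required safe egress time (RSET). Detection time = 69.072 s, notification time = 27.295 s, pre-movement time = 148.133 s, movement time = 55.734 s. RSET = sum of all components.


Total = 69.072 + 27.295 + 148.133 + 55.734 = 300.234 s

300.234 s


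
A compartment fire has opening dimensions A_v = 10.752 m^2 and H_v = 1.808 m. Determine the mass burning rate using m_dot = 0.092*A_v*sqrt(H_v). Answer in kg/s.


sqrt(H_v) = 1.3446
m_dot = 0.092 * 10.752 * 1.3446 = 1.3301 kg/s

1.3301 kg/s


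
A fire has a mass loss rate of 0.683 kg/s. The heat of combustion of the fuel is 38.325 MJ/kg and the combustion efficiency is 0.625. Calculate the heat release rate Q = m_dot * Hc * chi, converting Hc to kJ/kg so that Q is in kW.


Hc = 38.325 MJ/kg = 38.325 * 1000 kJ/kg = 38325 kJ/kg
Q = 0.683 kg/s * 38325 kJ/kg * 0.625 = 16360 kW

16360 kW


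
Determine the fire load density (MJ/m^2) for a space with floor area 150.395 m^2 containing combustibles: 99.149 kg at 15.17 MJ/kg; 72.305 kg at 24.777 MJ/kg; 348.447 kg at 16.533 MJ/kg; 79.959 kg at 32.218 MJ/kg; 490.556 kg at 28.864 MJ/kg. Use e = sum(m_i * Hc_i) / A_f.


Total energy = 99.149*15.17 + 72.305*24.777 + 348.447*16.533 + 79.959*32.218 + 490.556*28.864
= 1504.090 + 1791.501 + 5760.874 + 2576.119 + 14159.41
= 25791.99 MJ
e = 25791.99 / 150.395 = 171.50 MJ/m^2

171.50 MJ/m^2


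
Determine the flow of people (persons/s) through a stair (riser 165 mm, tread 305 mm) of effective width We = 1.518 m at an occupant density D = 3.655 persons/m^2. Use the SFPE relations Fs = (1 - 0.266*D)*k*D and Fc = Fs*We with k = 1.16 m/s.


1 - 0.266*D = 1 - 0.266*3.655 = 0.027770
Fs = 0.027770 * 1.16 * 3.655 = 0.11774 persons/(s*m)
Fc = 0.11774 * 1.518 = 0.17873 persons/s

0.17873 persons/s


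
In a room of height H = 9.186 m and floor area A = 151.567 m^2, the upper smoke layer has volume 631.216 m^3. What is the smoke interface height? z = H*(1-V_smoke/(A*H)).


V/(A*H) = 0.45336
1 - 0.45336 = 0.54664
z = 9.186 * 0.54664 = 5.0214 m

5.0214 m


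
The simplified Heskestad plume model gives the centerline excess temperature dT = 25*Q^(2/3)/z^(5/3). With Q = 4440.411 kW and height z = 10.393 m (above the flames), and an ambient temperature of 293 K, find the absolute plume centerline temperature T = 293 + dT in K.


Q^(2/3) = 270.16
z^(5/3) = 49.496
dT = 25 * 270.16 / 49.496 = 136.45 K
T = 293 + 136.45 = 429.45 K

429.45 K


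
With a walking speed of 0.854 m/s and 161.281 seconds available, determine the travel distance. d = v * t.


d = 0.854 * 161.281 = 137.73 m

137.73 m


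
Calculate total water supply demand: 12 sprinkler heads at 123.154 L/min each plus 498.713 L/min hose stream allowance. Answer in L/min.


Sprinkler demand = 12 * 123.154 = 1477.848 L/min
Total = 1477.848 + 498.713 = 1976.561 L/min

1976.561 L/min


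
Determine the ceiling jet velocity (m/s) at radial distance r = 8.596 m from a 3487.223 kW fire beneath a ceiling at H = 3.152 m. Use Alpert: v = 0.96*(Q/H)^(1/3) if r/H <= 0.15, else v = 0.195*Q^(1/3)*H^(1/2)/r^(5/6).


r/H = 8.596 / 3.152 = 2.7272
r/H > 0.15, so v = 0.195*Q^(1/3)*H^(1/2)/r^(5/6)
Q^(1/3) = 15.164
H^(1/2) = 1.7754
r^(5/6) = 6.0059
v = 0.195 * 15.164 * 1.7754 / 6.0059 = 0.87413 m/s

0.87413 m/s


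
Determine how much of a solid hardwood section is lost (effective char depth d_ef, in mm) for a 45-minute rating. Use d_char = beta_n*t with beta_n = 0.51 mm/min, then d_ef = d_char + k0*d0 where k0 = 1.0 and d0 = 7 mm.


d_char = 0.51 * 45 = 22.95 mm
d_ef = 22.95 + 1.0*7 = 29.95 mm

29.95 mm


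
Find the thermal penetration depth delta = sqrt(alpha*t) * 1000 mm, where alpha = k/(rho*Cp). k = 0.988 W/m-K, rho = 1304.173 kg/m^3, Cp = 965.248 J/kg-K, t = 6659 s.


alpha = 0.988 / (1304.173 * 965.248) = 7.8484e-07 m^2/s
alpha * t = 0.0052263
delta = sqrt(0.0052263) * 1000 = 72.293 mm

72.293 mm


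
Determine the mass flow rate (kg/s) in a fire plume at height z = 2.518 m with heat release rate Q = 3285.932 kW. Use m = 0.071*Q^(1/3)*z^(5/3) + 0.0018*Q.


Q^(1/3) = 14.867
z^(5/3) = 4.6604
First term = 0.071 * 14.867 * 4.6604 = 4.9193
Second term = 0.0018 * 3285.932 = 5.9147
m = 10.834 kg/s

10.834 kg/s


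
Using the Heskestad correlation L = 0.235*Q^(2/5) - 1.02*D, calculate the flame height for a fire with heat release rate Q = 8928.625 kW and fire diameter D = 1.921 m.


Q^(2/5) = 38.046
0.235 * Q^(2/5) = 8.9409
1.02 * D = 1.9594
L = 6.9815 m

6.9815 m


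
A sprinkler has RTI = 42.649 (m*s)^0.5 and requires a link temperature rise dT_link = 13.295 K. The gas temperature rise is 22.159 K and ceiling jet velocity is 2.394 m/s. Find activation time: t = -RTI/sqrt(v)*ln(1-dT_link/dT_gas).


dT_link/dT_gas = 0.59998
ln(1 - 0.59998) = -0.91625
t = -42.649 / sqrt(2.394) * -0.91625 = 25.256 s

25.256 s


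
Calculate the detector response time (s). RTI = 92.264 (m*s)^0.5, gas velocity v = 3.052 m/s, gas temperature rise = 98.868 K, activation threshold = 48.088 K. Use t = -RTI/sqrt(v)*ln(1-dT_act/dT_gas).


dT_act/dT_gas = 0.48639
ln(1 - 0.48639) = -0.66628
t = -92.264 / sqrt(3.052) * -0.66628 = 35.188 s

35.188 s


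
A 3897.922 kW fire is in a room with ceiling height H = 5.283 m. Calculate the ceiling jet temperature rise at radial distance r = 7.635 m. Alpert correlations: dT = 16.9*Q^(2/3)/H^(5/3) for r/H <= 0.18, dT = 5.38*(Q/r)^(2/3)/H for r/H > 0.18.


r/H = 7.635 / 5.283 = 1.4452
r/H > 0.18, so dT = 5.38*(Q/r)^(2/3)/H
Q/r = 510.53
(Q/r)^(2/3) = 63.878
dT = 5.38 * 63.878 / 5.283 = 65.051 K

65.051 K


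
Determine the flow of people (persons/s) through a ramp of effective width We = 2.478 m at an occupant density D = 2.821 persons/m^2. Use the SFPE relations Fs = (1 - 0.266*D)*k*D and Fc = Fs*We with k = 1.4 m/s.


1 - 0.266*D = 1 - 0.266*2.821 = 0.24961
Fs = 0.24961 * 1.4 * 2.821 = 0.98583 persons/(s*m)
Fc = 0.98583 * 2.478 = 2.4429 persons/s

2.4429 persons/s


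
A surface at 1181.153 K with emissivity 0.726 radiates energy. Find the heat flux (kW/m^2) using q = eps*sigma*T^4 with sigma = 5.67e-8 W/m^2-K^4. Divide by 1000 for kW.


T^4 = 1.9464e+12
q = 0.726 * 5.67e-8 * 1.9464e+12 / 1000 = 80.121 kW/m^2

80.121 kW/m^2


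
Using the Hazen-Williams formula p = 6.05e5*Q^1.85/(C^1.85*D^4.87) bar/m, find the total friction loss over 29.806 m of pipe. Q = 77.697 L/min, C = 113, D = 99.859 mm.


Q^1.85 = 3142.3
C^1.85 = 6283.4
D^4.87 = 5.4578e+09
p/m = 5.5436e-05 bar/m
p_total = 5.5436e-05 * 29.806 = 0.0016523 bar

0.0016523 bar


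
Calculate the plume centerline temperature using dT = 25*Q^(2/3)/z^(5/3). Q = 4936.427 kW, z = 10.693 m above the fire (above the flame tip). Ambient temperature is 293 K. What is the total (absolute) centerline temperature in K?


Q^(2/3) = 289.92
z^(5/3) = 51.900
dT = 25 * 289.92 / 51.900 = 139.65 K
T = 293 + 139.65 = 432.65 K

432.65 K


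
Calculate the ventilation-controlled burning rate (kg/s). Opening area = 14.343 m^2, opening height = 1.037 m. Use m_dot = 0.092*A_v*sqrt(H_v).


sqrt(H_v) = 1.0183
m_dot = 0.092 * 14.343 * 1.0183 = 1.3437 kg/s

1.3437 kg/s


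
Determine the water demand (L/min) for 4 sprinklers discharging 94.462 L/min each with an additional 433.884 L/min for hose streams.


Sprinkler demand = 4 * 94.462 = 377.848 L/min
Total = 377.848 + 433.884 = 811.732 L/min

811.732 L/min


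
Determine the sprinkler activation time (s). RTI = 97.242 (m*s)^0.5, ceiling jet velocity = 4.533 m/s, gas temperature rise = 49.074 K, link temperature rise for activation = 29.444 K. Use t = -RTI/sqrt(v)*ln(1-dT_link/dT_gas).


dT_link/dT_gas = 0.59999
ln(1 - 0.59999) = -0.91627
t = -97.242 / sqrt(4.533) * -0.91627 = 41.849 s

41.849 s


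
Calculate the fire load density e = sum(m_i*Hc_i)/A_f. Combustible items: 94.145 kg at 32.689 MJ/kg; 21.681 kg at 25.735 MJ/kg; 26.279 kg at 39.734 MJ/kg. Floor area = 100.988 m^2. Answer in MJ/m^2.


Total energy = 94.145*32.689 + 21.681*25.735 + 26.279*39.734
= 3077.506 + 557.9605 + 1044.170
= 4679.636 MJ
e = 4679.636 / 100.988 = 46.339 MJ/m^2

46.339 MJ/m^2


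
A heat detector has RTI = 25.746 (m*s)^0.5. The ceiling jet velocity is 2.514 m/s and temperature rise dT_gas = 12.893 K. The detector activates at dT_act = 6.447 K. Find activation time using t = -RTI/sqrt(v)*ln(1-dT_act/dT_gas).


dT_act/dT_gas = 0.50004
ln(1 - 0.50004) = -0.69322
t = -25.746 / sqrt(2.514) * -0.69322 = 11.256 s

11.256 s


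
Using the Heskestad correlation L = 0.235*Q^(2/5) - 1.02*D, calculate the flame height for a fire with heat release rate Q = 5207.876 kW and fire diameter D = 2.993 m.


Q^(2/5) = 30.667
0.235 * Q^(2/5) = 7.2066
1.02 * D = 3.0529
L = 4.1538 m

4.1538 m


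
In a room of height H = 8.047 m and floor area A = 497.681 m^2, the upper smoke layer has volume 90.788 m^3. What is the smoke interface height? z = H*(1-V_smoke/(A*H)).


V/(A*H) = 0.022670
1 - 0.022670 = 0.97733
z = 8.047 * 0.97733 = 7.8646 m

7.8646 m


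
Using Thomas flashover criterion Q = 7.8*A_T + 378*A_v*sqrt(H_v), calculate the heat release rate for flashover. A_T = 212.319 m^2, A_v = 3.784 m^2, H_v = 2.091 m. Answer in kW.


7.8*A_T = 1656.1
sqrt(H_v) = 1.4460
378*A_v*sqrt(H_v) = 2068.3
Q = 1656.1 + 2068.3 = 3724.4 kW

3724.4 kW


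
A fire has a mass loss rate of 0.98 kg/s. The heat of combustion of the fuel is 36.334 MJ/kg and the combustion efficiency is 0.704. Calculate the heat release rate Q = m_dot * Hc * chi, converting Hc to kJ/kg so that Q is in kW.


Hc = 36.334 MJ/kg = 36.334 * 1000 kJ/kg = 36334 kJ/kg
Q = 0.98 kg/s * 36334 kJ/kg * 0.704 = 25068 kW

25068 kW


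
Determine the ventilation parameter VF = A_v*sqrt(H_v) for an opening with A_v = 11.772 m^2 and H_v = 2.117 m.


sqrt(H_v) = 1.4550
VF = 11.772 * 1.4550 = 17.128 m^(5/2)

17.128 m^(5/2)


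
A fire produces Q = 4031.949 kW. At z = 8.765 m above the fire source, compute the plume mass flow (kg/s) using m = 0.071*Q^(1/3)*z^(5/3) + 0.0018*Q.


Q^(1/3) = 15.916
z^(5/3) = 37.261
First term = 0.071 * 15.916 * 37.261 = 42.107
Second term = 0.0018 * 4031.949 = 7.2575
m = 49.364 kg/s

49.364 kg/s


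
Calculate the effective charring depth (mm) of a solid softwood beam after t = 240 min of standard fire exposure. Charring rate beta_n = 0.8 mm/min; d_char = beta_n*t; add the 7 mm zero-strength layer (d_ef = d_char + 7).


d_char = 0.8 * 240 = 192 mm
d_ef = 192 + 1.0*7 = 199 mm

199 mm


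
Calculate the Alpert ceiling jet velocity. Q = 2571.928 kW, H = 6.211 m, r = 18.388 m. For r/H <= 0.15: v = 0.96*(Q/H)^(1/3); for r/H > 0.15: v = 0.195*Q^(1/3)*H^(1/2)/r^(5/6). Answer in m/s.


r/H = 18.388 / 6.211 = 2.9606
r/H > 0.15, so v = 0.195*Q^(1/3)*H^(1/2)/r^(5/6)
Q^(1/3) = 13.701
H^(1/2) = 2.4922
r^(5/6) = 11.318
v = 0.195 * 13.701 * 2.4922 / 11.318 = 0.58829 m/s

0.58829 m/s


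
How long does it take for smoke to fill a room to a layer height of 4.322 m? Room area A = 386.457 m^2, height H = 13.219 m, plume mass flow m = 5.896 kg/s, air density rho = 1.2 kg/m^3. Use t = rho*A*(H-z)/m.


H - z = 8.897 m
t = 1.2 * 386.457 * 8.897 / 5.896 = 699.79 s

699.79 s


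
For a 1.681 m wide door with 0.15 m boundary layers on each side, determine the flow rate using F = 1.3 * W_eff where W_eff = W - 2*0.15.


W_eff = 1.681 - 0.30 = 1.381 m
F = 1.3 * 1.381 = 1.7953 persons/s

1.7953 persons/s


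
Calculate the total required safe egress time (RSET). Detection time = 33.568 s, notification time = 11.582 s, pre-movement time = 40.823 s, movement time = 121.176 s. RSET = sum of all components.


Total = 33.568 + 11.582 + 40.823 + 121.176 = 207.149 s

207.149 s


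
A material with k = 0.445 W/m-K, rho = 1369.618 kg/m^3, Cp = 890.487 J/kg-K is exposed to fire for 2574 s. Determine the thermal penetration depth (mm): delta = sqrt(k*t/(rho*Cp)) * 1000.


alpha = 0.445 / (1369.618 * 890.487) = 3.6487e-07 m^2/s
alpha * t = 0.00093916
delta = sqrt(0.00093916) * 1000 = 30.646 mm

30.646 mm


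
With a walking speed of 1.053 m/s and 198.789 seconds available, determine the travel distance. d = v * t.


d = 1.053 * 198.789 = 209.32 m

209.32 m


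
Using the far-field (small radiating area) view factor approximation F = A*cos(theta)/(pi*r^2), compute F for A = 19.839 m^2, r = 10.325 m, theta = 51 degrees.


cos(51 deg) = 0.62932
pi*r^2 = 334.91
F = 19.839 * 0.62932 / 334.91 = 0.037279

0.037279


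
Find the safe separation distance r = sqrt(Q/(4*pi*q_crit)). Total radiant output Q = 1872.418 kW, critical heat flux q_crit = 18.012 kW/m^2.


4*pi*q_crit = 226.35
Q/(4*pi*q_crit) = 8.2724
r = sqrt(8.2724) = 2.8762 m

2.8762 m


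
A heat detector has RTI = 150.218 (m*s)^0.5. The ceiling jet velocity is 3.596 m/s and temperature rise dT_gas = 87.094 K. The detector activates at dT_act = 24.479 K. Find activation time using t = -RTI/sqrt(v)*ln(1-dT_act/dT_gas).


dT_act/dT_gas = 0.28106
ln(1 - 0.28106) = -0.32998
t = -150.218 / sqrt(3.596) * -0.32998 = 26.140 s

26.140 s


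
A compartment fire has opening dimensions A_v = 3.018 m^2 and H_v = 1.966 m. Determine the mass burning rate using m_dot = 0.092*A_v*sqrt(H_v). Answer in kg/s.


sqrt(H_v) = 1.4021
m_dot = 0.092 * 3.018 * 1.4021 = 0.38931 kg/s

0.38931 kg/s


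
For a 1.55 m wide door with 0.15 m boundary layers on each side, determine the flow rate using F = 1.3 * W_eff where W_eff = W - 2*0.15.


W_eff = 1.55 - 0.30 = 1.25 m
F = 1.3 * 1.25 = 1.625 persons/s

1.625 persons/s


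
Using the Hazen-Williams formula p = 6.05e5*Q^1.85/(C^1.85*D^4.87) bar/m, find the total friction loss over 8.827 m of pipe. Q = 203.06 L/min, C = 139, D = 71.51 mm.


Q^1.85 = 18583
C^1.85 = 9216.7
D^4.87 = 1.0734e+09
p/m = 0.0011364 bar/m
p_total = 0.0011364 * 8.827 = 0.010031 bar

0.010031 bar


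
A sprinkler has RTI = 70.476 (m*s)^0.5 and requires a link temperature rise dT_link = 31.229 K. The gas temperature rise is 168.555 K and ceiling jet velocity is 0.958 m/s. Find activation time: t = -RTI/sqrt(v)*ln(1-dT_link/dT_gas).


dT_link/dT_gas = 0.18527
ln(1 - 0.18527) = -0.20490
t = -70.476 / sqrt(0.958) * -0.20490 = 14.754 s

14.754 s


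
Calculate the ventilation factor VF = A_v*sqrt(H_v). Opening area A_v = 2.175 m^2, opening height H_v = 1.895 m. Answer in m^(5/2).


sqrt(H_v) = 1.3766
VF = 2.175 * 1.3766 = 2.9941 m^(5/2)

2.9941 m^(5/2)


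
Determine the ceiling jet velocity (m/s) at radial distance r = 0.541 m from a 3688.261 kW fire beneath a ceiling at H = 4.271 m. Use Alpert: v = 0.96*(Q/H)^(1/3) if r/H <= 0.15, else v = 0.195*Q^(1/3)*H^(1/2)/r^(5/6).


r/H = 0.541 / 4.271 = 0.12667
r/H <= 0.15, so v = 0.96*(Q/H)^(1/3)
Q/H = 863.56
(Q/H)^(1/3) = 9.5228
v = 0.96 * 9.5228 = 9.1419 m/s

9.1419 m/s


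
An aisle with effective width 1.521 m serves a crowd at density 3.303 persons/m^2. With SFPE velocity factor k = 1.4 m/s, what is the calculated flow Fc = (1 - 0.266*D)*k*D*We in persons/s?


1 - 0.266*D = 1 - 0.266*3.303 = 0.12140
Fs = 0.12140 * 1.4 * 3.303 = 0.56139 persons/(s*m)
Fc = 0.56139 * 1.521 = 0.85387 persons/s

0.85387 persons/s


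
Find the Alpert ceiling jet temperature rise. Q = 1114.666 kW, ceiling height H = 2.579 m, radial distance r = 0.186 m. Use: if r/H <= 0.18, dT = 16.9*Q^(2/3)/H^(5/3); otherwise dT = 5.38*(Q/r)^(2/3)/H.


r/H = 0.186 / 2.579 = 0.072121
r/H <= 0.18, so dT = 16.9*Q^(2/3)/H^(5/3)
Q^(2/3) = 107.51
H^(5/3) = 4.8501
dT = 16.9 * 107.51 / 4.8501 = 374.60 K

374.60 K


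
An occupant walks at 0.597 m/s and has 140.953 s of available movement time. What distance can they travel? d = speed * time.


d = 0.597 * 140.953 = 84.149 m

84.149 m


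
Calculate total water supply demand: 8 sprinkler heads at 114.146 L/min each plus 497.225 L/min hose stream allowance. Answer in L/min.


Sprinkler demand = 8 * 114.146 = 913.168 L/min
Total = 913.168 + 497.225 = 1410.393 L/min

1410.393 L/min


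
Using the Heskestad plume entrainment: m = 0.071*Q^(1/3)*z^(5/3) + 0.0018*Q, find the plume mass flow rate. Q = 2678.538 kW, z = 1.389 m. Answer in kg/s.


Q^(1/3) = 13.888
z^(5/3) = 1.7292
First term = 0.071 * 13.888 * 1.7292 = 1.7050
Second term = 0.0018 * 2678.538 = 4.8214
m = 6.5264 kg/s

6.5264 kg/s


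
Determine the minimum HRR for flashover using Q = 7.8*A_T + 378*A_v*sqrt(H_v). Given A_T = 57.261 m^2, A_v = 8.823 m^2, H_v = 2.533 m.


7.8*A_T = 446.64
sqrt(H_v) = 1.5915
378*A_v*sqrt(H_v) = 5307.9
Q = 446.64 + 5307.9 = 5754.6 kW

5754.6 kW
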